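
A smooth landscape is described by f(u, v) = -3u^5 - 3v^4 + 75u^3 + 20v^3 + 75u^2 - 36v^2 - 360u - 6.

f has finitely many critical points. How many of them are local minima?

f separates as a function of u plus a function of v, so ∇f=0 decouples.
∂f/∂u = -15(u - 4)(u - 1)(u + 2)(u + 3) = 0 at u ∈ {-3, -2, 1, 4}; ∂f/∂v = -12v(v - 3)(v - 2) = 0 at v ∈ {0, 2, 3}.
The Hessian is diagonal: diag(f_uu, f_vv). Second derivatives: f_uu(-3)=420, f_uu(-2)=-270, f_uu(1)=540, f_uu(4)=-1890; f_vv(0)=-72, f_vv(2)=24, f_vv(3)=-36.
Local minima occur where both diagonal entries positive: (-3, 2), (1, 2). Count: 2.

2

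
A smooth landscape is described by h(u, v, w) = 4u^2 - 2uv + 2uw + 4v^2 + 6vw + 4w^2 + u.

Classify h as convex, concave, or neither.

convex

h is quadratic, so its Hessian is the constant matrix H = [[8, -2, 2], [-2, 8, 6], [2, 6, 8]].
Leading principal minors: 8, 60, 112.
All positive ⇒ H ≻ 0 ⇒ convex.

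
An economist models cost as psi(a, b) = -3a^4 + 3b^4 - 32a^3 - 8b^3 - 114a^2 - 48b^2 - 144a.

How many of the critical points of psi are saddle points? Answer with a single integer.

5

psi separates as a function of a plus a function of b, so ∇psi=0 decouples.
∂psi/∂a = -12(a + 1)(a + 3)(a + 4) = 0 at a ∈ {-4, -3, -1}; ∂psi/∂b = 12b(b - 4)(b + 2) = 0 at b ∈ {-2, 0, 4}.
The Hessian is diagonal: diag(psi_aa, psi_bb). Second derivatives: psi_aa(-4)=-36, psi_aa(-3)=24, psi_aa(-1)=-72; psi_bb(-2)=144, psi_bb(0)=-96, psi_bb(4)=288.
Saddle points occur where the two diagonal entries have opposite signs: (-4, -2), (-4, 4), (-3, 0), (-1, -2), (-1, 4). Count: 5.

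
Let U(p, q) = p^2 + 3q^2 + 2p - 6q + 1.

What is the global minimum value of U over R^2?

-3

U(p,q) separates as A(p) + B(q) + 1, so its minimum is min A + min B + 1.
A'(p) = 2p + 2 vanishes at p ∈ {-1}; B'(q) = 6q - 6 vanishes at q ∈ {1}.
Local minima of A (where A''>0): A(-1)=-1. Local minima of B: B(1)=-3.
So the global minimum of U is A(-1) + B(1) + 1 = -1 − 3 + 1 = -3, attained at (-1, 1).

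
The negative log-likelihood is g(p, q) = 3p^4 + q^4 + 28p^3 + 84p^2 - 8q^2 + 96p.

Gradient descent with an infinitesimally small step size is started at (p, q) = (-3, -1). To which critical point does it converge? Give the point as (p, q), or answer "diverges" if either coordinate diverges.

g is separable, so gradient descent decouples: p follows -∂g/∂p, q follows -∂g/∂q.
∂g/∂p = 12(p + 1)(p + 2)(p + 4); at p=-3 this is 24, so p decreases.
∂g/∂q = 4q(q - 2)(q + 2); at q=-1 this is 12, so q decreases.
p converges to its nearest critical value -4 (a local min of the p-part); q converges to -2. The iterate converges to (-4, -2).

(-4, -2)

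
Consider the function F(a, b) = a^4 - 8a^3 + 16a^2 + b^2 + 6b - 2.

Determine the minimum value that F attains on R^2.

F(a,b) separates as P(a) + Q(b) − 2, so its minimum is min P + min Q − 2.
P'(a) = 4a(a - 4)(a - 2) vanishes at a ∈ {0, 2, 4}; Q'(b) = 2b + 6 vanishes at b ∈ {-3}.
Local minima of P (where P''>0): P(0)=0, P(4)=0. Local minima of Q: Q(-3)=-9.
So the global minimum of F is P(0) + Q(-3) − 2 = 0 − 9 − 2 = -11, attained at (0, -3).

-11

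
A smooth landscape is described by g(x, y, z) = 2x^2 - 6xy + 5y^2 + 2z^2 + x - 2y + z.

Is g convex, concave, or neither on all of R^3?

g is quadratic, so its Hessian is the constant matrix H = [[4, -6, 0], [-6, 10, 0], [0, 0, 4]].
Leading principal minors: 4, 4, 16.
All positive ⇒ H ≻ 0 ⇒ convex.

convex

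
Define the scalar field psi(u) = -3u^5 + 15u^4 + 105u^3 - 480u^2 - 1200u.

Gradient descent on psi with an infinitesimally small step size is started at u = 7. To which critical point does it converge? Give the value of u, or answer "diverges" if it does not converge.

psi'(u) = -15(u - 5)(u - 4)(u + 1)(u + 4), so psi'(7) = -7920.
Gradient descent moves in the -psi' direction, i.e. u is increasing.
There is no critical point above u=7, and psi' keeps the same sign, so the iterate runs off to +∞.

diverges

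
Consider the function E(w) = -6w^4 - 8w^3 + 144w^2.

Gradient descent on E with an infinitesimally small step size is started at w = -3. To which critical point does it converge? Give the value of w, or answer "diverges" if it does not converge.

E'(w) = -24w(w - 3)(w + 4), so E'(-3) = -432.
Gradient descent moves in the -E' direction, i.e. w is increasing.
The nearest critical point in that direction is w = 0, where E'' = 288 > 0 (a local minimum). The iterate converges there.

0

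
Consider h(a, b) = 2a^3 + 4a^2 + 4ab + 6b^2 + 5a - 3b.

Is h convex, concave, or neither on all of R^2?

The term 2a^3 is cubic, so the Hessian is not constant.
∂²h/∂a² = 12a + 8, which takes both signs as a varies (negative for sufficiently negative a). A diagonal entry of the Hessian changing sign means the Hessian is neither positive- nor negative-semidefinite on all of R^2.

neither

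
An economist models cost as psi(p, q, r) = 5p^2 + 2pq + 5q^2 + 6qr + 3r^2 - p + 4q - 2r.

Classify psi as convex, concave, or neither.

convex

psi is quadratic, so its Hessian is the constant matrix H = [[10, 2, 0], [2, 10, 6], [0, 6, 6]].
Leading principal minors: 10, 96, 216.
All positive ⇒ H ≻ 0 ⇒ convex.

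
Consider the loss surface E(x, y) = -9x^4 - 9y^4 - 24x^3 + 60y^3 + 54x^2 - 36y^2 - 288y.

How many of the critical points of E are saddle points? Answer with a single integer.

E separates as a function of x plus a function of y, so ∇E=0 decouples.
∂E/∂x = -36x(x - 1)(x + 3) = 0 at x ∈ {-3, 0, 1}; ∂E/∂y = -36(y - 4)(y - 2)(y + 1) = 0 at y ∈ {-1, 2, 4}.
The Hessian is diagonal: diag(E_xx, E_yy). Second derivatives: E_xx(-3)=-432, E_xx(0)=108, E_xx(1)=-144; E_yy(-1)=-540, E_yy(2)=216, E_yy(4)=-360.
Saddle points occur where the two diagonal entries have opposite signs: (-3, 2), (0, -1), (0, 4), (1, 2). Count: 4.

4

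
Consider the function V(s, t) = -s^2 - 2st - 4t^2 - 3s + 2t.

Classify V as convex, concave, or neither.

concave

V is quadratic, so its Hessian is the constant matrix H = [[-2, -2], [-2, -8]].
det(H) = 12, tr(H) = -10.
det(H) > 0 and tr(H) < 0, so H is negative definite everywhere: concave.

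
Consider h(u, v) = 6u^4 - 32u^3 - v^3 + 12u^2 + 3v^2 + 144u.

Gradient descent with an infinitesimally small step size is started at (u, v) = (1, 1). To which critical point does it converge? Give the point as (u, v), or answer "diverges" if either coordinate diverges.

(-1, 0)

h is separable, so gradient descent decouples: u follows -∂h/∂u, v follows -∂h/∂v.
∂h/∂u = 24(u - 3)(u - 2)(u + 1); at u=1 this is 96, so u decreases.
∂h/∂v = -3v(v - 2); at v=1 this is 3, so v decreases.
u converges to its nearest critical value -1 (a local min of the u-part); v converges to 0. The iterate converges to (-1, 0).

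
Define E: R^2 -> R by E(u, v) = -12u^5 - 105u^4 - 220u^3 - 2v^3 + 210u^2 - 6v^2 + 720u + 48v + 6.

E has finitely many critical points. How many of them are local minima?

E separates as a function of u plus a function of v, so ∇E=0 decouples.
∂E/∂u = -60(u - 1)(u + 1)(u + 3)(u + 4) = 0 at u ∈ {-4, -3, -1, 1}; ∂E/∂v = -6(v - 2)(v + 4) = 0 at v ∈ {-4, 2}.
The Hessian is diagonal: diag(E_uu, E_vv). Second derivatives: E_uu(-4)=900, E_uu(-3)=-480, E_uu(-1)=720, E_uu(1)=-2400; E_vv(-4)=36, E_vv(2)=-36.
Local minima occur where both diagonal entries positive: (-4, -4), (-1, -4). Count: 2.

2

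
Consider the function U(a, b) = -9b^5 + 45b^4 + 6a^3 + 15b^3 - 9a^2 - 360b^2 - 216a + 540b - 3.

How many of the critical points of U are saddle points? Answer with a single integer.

4

U separates as a function of a plus a function of b, so ∇U=0 decouples.
∂U/∂a = 18(a - 4)(a + 3) = 0 at a ∈ {-3, 4}; ∂U/∂b = -45(b - 3)(b - 2)(b - 1)(b + 2) = 0 at b ∈ {-2, 1, 2, 3}.
The Hessian is diagonal: diag(U_aa, U_bb). Second derivatives: U_aa(-3)=-126, U_aa(4)=126; U_bb(-2)=2700, U_bb(1)=-270, U_bb(2)=180, U_bb(3)=-450.
Saddle points occur where the two diagonal entries have opposite signs: (-3, -2), (-3, 2), (4, 1), (4, 3). Count: 4.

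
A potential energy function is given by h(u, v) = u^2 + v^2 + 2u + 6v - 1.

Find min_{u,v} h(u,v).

-11

h(u,v) separates as P(u) + Q(v) − 1, so its minimum is min P + min Q − 1.
P'(u) = 2u + 2 vanishes at u ∈ {-1}; Q'(v) = 2v + 6 vanishes at v ∈ {-3}.
Local minima of P (where P''>0): P(-1)=-1. Local minima of Q: Q(-3)=-9.
So the global minimum of h is P(-1) + Q(-3) − 1 = -1 − 9 − 1 = -11, attained at (-1, -3).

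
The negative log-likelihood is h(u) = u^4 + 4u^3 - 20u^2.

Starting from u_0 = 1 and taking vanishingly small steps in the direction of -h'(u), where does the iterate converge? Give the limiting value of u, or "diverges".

h'(u) = 4u(u - 2)(u + 5), so h'(1) = -24.
Gradient descent moves in the -h' direction, i.e. u is increasing.
The nearest critical point in that direction is u = 2, where h'' = 56 > 0 (a local minimum). The iterate converges there.

2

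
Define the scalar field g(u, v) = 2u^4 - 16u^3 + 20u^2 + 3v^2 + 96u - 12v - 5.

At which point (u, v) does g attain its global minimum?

g(u,v) separates as P(u) + Q(v) − 5, so its minimum is min P + min Q − 5.
P'(u) = 8(u - 4)(u - 3)(u + 1) vanishes at u ∈ {-1, 3, 4}; Q'(v) = 6v - 12 vanishes at v ∈ {2}.
Local minima of P (where P''>0): P(-1)=-58, P(4)=192. Local minima of Q: Q(2)=-12.
So the global minimum of g is P(-1) + Q(2) − 5 = -58 − 12 − 5 = -75, attained at (-1, 2).

(-1, 2)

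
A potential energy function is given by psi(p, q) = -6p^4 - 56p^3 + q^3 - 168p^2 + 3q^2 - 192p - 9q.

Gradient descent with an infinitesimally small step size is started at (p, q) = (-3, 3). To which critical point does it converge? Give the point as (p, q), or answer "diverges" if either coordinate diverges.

psi is separable, so gradient descent decouples: p follows -∂psi/∂p, q follows -∂psi/∂q.
∂psi/∂p = -24(p + 1)(p + 2)(p + 4); at p=-3 this is -48, so p increases.
∂psi/∂q = 3(q - 1)(q + 3); at q=3 this is 36, so q decreases.
p converges to its nearest critical value -2 (a local min of the p-part); q converges to 1. The iterate converges to (-2, 1).

(-2, 1)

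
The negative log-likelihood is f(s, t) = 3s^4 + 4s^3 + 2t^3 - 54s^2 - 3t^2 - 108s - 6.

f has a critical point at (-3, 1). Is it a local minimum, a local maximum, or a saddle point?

The mixed partial ∂²f/∂s∂t is 0, so the Hessian at any point is diag(f_ss, f_tt) = diag(12(3s^2 + 2s - 9), 6(2t - 1)).
At (-3, 1): H = diag(144, 6).
Both eigenvalues are positive, so H is positive definite: a local minimum.

local minimum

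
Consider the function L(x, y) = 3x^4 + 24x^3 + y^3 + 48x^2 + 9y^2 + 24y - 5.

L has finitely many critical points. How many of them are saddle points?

L separates as a function of x plus a function of y, so ∇L=0 decouples.
∂L/∂x = 12x(x + 2)(x + 4) = 0 at x ∈ {-4, -2, 0}; ∂L/∂y = 3(y + 2)(y + 4) = 0 at y ∈ {-4, -2}.
The Hessian is diagonal: diag(L_xx, L_yy). Second derivatives: L_xx(-4)=96, L_xx(-2)=-48, L_xx(0)=96; L_yy(-4)=-6, L_yy(-2)=6.
Saddle points occur where the two diagonal entries have opposite signs: (-4, -4), (-2, -2), (0, -4). Count: 3.

3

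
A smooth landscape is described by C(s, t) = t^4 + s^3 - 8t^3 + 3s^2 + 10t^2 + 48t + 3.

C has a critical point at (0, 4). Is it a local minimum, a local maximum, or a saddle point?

The mixed partial ∂²C/∂s∂t is 0, so the Hessian at any point is diag(C_ss, C_tt) = diag(6(s + 1), 4(3t^2 - 12t + 5)).
At (0, 4): H = diag(6, 20).
Both eigenvalues are positive, so H is positive definite: a local minimum.

local minimum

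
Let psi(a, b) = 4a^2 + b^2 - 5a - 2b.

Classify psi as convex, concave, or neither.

convex

psi is quadratic, so its Hessian is the constant matrix H = [[8, 0], [0, 2]].
det(H) = 16, tr(H) = 10.
det(H) > 0 and tr(H) > 0, so H is positive definite everywhere: convex.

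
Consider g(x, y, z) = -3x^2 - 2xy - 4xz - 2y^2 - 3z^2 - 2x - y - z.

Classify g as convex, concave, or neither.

g is quadratic, so its Hessian is the constant matrix H = [[-6, -2, -4], [-2, -4, 0], [-4, 0, -6]].
Leading principal minors: -6, 20, -56.
Signs alternate −, +, − ⇒ H ≺ 0 ⇒ concave.

concave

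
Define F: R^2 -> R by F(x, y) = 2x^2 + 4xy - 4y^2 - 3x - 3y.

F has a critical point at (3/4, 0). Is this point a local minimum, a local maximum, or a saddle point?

saddle point

The Hessian of F is constant: H = [[4, 4], [4, -8]].
det(H) = 4·(-8) − 4² = -48.
Since det(H) < 0, H is indefinite and the critical point is a saddle point.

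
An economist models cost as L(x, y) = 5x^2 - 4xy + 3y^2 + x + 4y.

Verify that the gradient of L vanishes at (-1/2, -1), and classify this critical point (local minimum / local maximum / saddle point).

local minimum

∇L = (10x - 4y + 1, -4x + 6y + 4); substituting (-1/2, -1) gives ∇L = (0, 0), so (-1/2, -1) is indeed a critical point.
The Hessian of L is constant: H = [[10, -4], [-4, 6]].
det(H) = 10·6 − (-4)² = 44.
det(H) > 0 and tr(H) = 16 > 0, so H is positive definite and the point is a local minimum.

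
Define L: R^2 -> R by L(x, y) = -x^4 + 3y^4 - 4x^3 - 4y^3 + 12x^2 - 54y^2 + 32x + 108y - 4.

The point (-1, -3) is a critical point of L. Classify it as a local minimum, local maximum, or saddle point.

local minimum

The mixed partial ∂²L/∂x∂y is 0, so the Hessian at any point is diag(L_xx, L_yy) = diag(12(-x^2 - 2x + 2), 12(3y^2 - 2y - 9)).
At (-1, -3): H = diag(36, 288).
Both eigenvalues are positive, so H is positive definite: a local minimum.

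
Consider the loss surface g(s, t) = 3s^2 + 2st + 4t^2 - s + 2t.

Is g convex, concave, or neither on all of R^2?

g is quadratic, so its Hessian is the constant matrix H = [[6, 2], [2, 8]].
det(H) = 44, tr(H) = 14.
det(H) > 0 and tr(H) > 0, so H is positive definite everywhere: convex.

convex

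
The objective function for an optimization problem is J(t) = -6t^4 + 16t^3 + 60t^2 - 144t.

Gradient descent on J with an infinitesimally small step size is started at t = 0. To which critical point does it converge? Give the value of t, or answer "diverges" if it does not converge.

1

J'(t) = -24(t - 3)(t - 1)(t + 2), so J'(0) = -144.
Gradient descent moves in the -J' direction, i.e. t is increasing.
The nearest critical point in that direction is t = 1, where J'' = 144 > 0 (a local minimum). The iterate converges there.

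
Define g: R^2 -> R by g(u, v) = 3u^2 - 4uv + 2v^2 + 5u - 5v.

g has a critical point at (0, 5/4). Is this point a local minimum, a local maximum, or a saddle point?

The Hessian of g is constant: H = [[6, -4], [-4, 4]].
det(H) = 6·4 − (-4)² = 8.
det(H) > 0 and tr(H) = 10 > 0, so H is positive definite and the point is a local minimum.

local minimum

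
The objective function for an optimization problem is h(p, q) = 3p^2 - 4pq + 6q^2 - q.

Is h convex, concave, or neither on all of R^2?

convex

h is quadratic, so its Hessian is the constant matrix H = [[6, -4], [-4, 12]].
det(H) = 56, tr(H) = 18.
det(H) > 0 and tr(H) > 0, so H is positive definite everywhere: convex.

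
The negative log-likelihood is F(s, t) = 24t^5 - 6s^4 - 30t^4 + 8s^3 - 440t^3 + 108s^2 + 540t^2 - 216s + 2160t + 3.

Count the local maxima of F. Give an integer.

4

F separates as a function of s plus a function of t, so ∇F=0 decouples.
∂F/∂s = -24(s - 3)(s - 1)(s + 3) = 0 at s ∈ {-3, 1, 3}; ∂F/∂t = 120(t - 3)(t - 2)(t + 1)(t + 3) = 0 at t ∈ {-3, -1, 2, 3}.
The Hessian is diagonal: diag(F_ss, F_tt). Second derivatives: F_ss(-3)=-576, F_ss(1)=192, F_ss(3)=-288; F_tt(-3)=-7200, F_tt(-1)=2880, F_tt(2)=-1800, F_tt(3)=2880.
Local maxima occur where both diagonal entries negative: (-3, -3), (-3, 2), (3, -3), (3, 2). Count: 4.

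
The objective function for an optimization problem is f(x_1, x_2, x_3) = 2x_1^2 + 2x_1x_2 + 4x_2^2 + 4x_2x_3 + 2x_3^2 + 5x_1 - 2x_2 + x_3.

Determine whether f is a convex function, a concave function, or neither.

convex

f is quadratic, so its Hessian is the constant matrix H = [[4, 2, 0], [2, 8, 4], [0, 4, 4]].
Leading principal minors: 4, 28, 48.
All positive ⇒ H ≻ 0 ⇒ convex.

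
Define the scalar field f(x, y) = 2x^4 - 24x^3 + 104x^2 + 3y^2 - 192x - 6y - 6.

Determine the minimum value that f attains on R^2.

-137

f(x,y) separates as P(x) + Q(y) − 6, so its minimum is min P + min Q − 6.
P'(x) = 8(x - 4)(x - 3)(x - 2) vanishes at x ∈ {2, 3, 4}; Q'(y) = 6y - 6 vanishes at y ∈ {1}.
Local minima of P (where P''>0): P(2)=-128, P(4)=-128. Local minima of Q: Q(1)=-3.
So the global minimum of f is P(2) + Q(1) − 6 = -128 − 3 − 6 = -137, attained at (2, 1).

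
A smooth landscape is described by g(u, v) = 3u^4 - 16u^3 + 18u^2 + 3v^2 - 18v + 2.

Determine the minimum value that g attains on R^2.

g(u,v) separates as P(u) + Q(v) + 2, so its minimum is min P + min Q + 2.
P'(u) = 12u(u - 3)(u - 1) vanishes at u ∈ {0, 1, 3}; Q'(v) = 6v - 18 vanishes at v ∈ {3}.
Local minima of P (where P''>0): P(0)=0, P(3)=-27. Local minima of Q: Q(3)=-27.
So the global minimum of g is P(3) + Q(3) + 2 = -27 − 27 + 2 = -52, attained at (3, 3).

-52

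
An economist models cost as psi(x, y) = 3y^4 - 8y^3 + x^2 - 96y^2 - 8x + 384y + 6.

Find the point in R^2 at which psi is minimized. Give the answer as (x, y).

(4, -4)

psi(x,y) separates as P(x) + Q(y) + 6, so its minimum is min P + min Q + 6.
P'(x) = 2x - 8 vanishes at x ∈ {4}; Q'(y) = 12(y - 4)(y - 2)(y + 4) vanishes at y ∈ {-4, 2, 4}.
Local minima of P (where P''>0): P(4)=-16. Local minima of Q: Q(-4)=-1792, Q(4)=256.
So the global minimum of psi is P(4) + Q(-4) + 6 = -16 − 1792 + 6 = -1802, attained at (4, -4).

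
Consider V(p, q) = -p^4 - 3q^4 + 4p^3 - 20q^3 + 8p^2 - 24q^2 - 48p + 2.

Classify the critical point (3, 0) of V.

local maximum

The mixed partial ∂²V/∂p∂q is 0, so the Hessian at any point is diag(V_pp, V_qq) = diag(4(-3p^2 + 6p + 4), -12(3q^2 + 10q + 4)).
At (3, 0): H = diag(-20, -48).
Both eigenvalues are negative, so H is negative definite: a local maximum.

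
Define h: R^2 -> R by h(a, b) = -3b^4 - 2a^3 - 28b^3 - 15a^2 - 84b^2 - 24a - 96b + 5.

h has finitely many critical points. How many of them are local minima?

h separates as a function of a plus a function of b, so ∇h=0 decouples.
∂h/∂a = -6(a + 1)(a + 4) = 0 at a ∈ {-4, -1}; ∂h/∂b = -12(b + 1)(b + 2)(b + 4) = 0 at b ∈ {-4, -2, -1}.
The Hessian is diagonal: diag(h_aa, h_bb). Second derivatives: h_aa(-4)=18, h_aa(-1)=-18; h_bb(-4)=-72, h_bb(-2)=24, h_bb(-1)=-36.
Local minima occur where both diagonal entries positive: (-4, -2). Count: 1.

1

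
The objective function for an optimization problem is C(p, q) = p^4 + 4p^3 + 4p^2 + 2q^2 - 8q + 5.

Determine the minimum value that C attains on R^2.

-3

C(p,q) separates as A(p) + B(q) + 5, so its minimum is min A + min B + 5.
A'(p) = 4p(p + 1)(p + 2) vanishes at p ∈ {-2, -1, 0}; B'(q) = 4q - 8 vanishes at q ∈ {2}.
Local minima of A (where A''>0): A(-2)=0, A(0)=0. Local minima of B: B(2)=-8.
So the global minimum of C is A(-2) + B(2) + 5 = 0 − 8 + 5 = -3, attained at (-2, 2).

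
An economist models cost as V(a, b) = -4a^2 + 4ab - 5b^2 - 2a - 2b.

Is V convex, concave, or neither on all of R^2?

concave

V is quadratic, so its Hessian is the constant matrix H = [[-8, 4], [4, -10]].
det(H) = 64, tr(H) = -18.
det(H) > 0 and tr(H) < 0, so H is negative definite everywhere: concave.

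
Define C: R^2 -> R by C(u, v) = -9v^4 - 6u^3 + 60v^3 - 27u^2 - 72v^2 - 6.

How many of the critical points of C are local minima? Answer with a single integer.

C separates as a function of u plus a function of v, so ∇C=0 decouples.
∂C/∂u = -18u(u + 3) = 0 at u ∈ {-3, 0}; ∂C/∂v = -36v(v - 4)(v - 1) = 0 at v ∈ {0, 1, 4}.
The Hessian is diagonal: diag(C_uu, C_vv). Second derivatives: C_uu(-3)=54, C_uu(0)=-54; C_vv(0)=-144, C_vv(1)=108, C_vv(4)=-432.
Local minima occur where both diagonal entries positive: (-3, 1). Count: 1.

1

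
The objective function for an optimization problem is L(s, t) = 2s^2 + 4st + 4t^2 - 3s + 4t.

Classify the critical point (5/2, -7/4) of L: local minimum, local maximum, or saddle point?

local minimum

The Hessian of L is constant: H = [[4, 4], [4, 8]].
det(H) = 4·8 − 4² = 16.
det(H) > 0 and tr(H) = 12 > 0, so H is positive definite and the point is a local minimum.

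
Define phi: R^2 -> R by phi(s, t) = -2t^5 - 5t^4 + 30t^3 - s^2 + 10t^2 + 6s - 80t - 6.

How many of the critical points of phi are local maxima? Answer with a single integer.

2

phi separates as a function of s plus a function of t, so ∇phi=0 decouples.
∂phi/∂s = -2(s - 3) = 0 at s ∈ {3}; ∂phi/∂t = -10(t - 2)(t - 1)(t + 1)(t + 4) = 0 at t ∈ {-4, -1, 1, 2}.
The Hessian is diagonal: diag(phi_ss, phi_tt). Second derivatives: phi_ss(3)=-2; phi_tt(-4)=900, phi_tt(-1)=-180, phi_tt(1)=100, phi_tt(2)=-180.
Local maxima occur where both diagonal entries negative: (3, -1), (3, 2). Count: 2.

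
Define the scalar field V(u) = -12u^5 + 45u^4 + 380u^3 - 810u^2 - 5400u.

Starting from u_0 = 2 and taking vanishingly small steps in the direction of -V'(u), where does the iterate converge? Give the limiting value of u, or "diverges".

3

V'(u) = -60(u - 5)(u - 3)(u + 2)(u + 3), so V'(2) = -3600.
Gradient descent moves in the -V' direction, i.e. u is increasing.
The nearest critical point in that direction is u = 3, where V'' = 3600 > 0 (a local minimum). The iterate converges there.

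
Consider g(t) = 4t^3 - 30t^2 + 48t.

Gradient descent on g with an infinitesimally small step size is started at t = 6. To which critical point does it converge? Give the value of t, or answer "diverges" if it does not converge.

4

g'(t) = 12(t - 4)(t - 1), so g'(6) = 120.
Gradient descent moves in the -g' direction, i.e. t is decreasing.
The nearest critical point in that direction is t = 4, where g'' = 36 > 0 (a local minimum). The iterate converges there.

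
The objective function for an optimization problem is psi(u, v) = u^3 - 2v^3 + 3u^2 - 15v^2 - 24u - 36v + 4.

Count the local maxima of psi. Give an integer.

psi separates as a function of u plus a function of v, so ∇psi=0 decouples.
∂psi/∂u = 3(u - 2)(u + 4) = 0 at u ∈ {-4, 2}; ∂psi/∂v = -6(v + 2)(v + 3) = 0 at v ∈ {-3, -2}.
The Hessian is diagonal: diag(psi_uu, psi_vv). Second derivatives: psi_uu(-4)=-18, psi_uu(2)=18; psi_vv(-3)=6, psi_vv(-2)=-6.
Local maxima occur where both diagonal entries negative: (-4, -2). Count: 1.

1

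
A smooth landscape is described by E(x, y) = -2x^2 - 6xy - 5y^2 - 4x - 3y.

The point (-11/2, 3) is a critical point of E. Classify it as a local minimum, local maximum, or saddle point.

local maximum

The Hessian of E is constant: H = [[-4, -6], [-6, -10]].
det(H) = (-4)·(-10) − (-6)² = 4.
det(H) > 0 and tr(H) = -14 < 0, so H is negative definite and the point is a local maximum.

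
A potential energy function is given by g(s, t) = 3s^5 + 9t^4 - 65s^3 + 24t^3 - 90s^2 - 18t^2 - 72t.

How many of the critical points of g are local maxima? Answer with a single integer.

2

g separates as a function of s plus a function of t, so ∇g=0 decouples.
∂g/∂s = 15s(s - 4)(s + 1)(s + 3) = 0 at s ∈ {-3, -1, 0, 4}; ∂g/∂t = 36(t - 1)(t + 1)(t + 2) = 0 at t ∈ {-2, -1, 1}.
The Hessian is diagonal: diag(g_ss, g_tt). Second derivatives: g_ss(-3)=-630, g_ss(-1)=150, g_ss(0)=-180, g_ss(4)=2100; g_tt(-2)=108, g_tt(-1)=-72, g_tt(1)=216.
Local maxima occur where both diagonal entries negative: (-3, -1), (0, -1). Count: 2.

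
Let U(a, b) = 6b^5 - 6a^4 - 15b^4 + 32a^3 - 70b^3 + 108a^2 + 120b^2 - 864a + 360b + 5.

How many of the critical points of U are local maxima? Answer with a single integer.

4

U separates as a function of a plus a function of b, so ∇U=0 decouples.
∂U/∂a = -24(a - 4)(a - 3)(a + 3) = 0 at a ∈ {-3, 3, 4}; ∂U/∂b = 30(b - 3)(b - 2)(b + 1)(b + 2) = 0 at b ∈ {-2, -1, 2, 3}.
The Hessian is diagonal: diag(U_aa, U_bb). Second derivatives: U_aa(-3)=-1008, U_aa(3)=144, U_aa(4)=-168; U_bb(-2)=-600, U_bb(-1)=360, U_bb(2)=-360, U_bb(3)=600.
Local maxima occur where both diagonal entries negative: (-3, -2), (-3, 2), (4, -2), (4, 2). Count: 4.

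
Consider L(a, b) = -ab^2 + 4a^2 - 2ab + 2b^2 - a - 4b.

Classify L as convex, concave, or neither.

neither

The term -ab^2 is cubic, so the Hessian is not constant.
∂²L/∂b² = -2a + 4, which takes both signs as a varies (negative for sufficiently large a). A diagonal entry of the Hessian changing sign means the Hessian is neither positive- nor negative-semidefinite on all of R^2.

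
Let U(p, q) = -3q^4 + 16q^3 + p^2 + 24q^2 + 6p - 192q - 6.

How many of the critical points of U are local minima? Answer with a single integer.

U separates as a function of p plus a function of q, so ∇U=0 decouples.
∂U/∂p = 2(p + 3) = 0 at p ∈ {-3}; ∂U/∂q = -12(q - 4)(q - 2)(q + 2) = 0 at q ∈ {-2, 2, 4}.
The Hessian is diagonal: diag(U_pp, U_qq). Second derivatives: U_pp(-3)=2; U_qq(-2)=-288, U_qq(2)=96, U_qq(4)=-144.
Local minima occur where both diagonal entries positive: (-3, 2). Count: 1.

1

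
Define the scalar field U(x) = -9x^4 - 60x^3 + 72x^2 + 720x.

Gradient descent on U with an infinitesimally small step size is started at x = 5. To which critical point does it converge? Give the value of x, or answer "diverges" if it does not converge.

U'(x) = -36(x - 2)(x + 2)(x + 5), so U'(5) = -7560.
Gradient descent moves in the -U' direction, i.e. x is increasing.
There is no critical point above x=5, and U' keeps the same sign, so the iterate runs off to +∞.

diverges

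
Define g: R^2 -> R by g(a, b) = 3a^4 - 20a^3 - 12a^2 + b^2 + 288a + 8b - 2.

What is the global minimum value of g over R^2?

-434

g(a,b) separates as P(a) + Q(b) − 2, so its minimum is min P + min Q − 2.
P'(a) = 12(a - 4)(a - 3)(a + 2) vanishes at a ∈ {-2, 3, 4}; Q'(b) = 2b + 8 vanishes at b ∈ {-4}.
Local minima of P (where P''>0): P(-2)=-416, P(4)=448. Local minima of Q: Q(-4)=-16.
So the global minimum of g is P(-2) + Q(-4) − 2 = -416 − 16 − 2 = -434, attained at (-2, -4).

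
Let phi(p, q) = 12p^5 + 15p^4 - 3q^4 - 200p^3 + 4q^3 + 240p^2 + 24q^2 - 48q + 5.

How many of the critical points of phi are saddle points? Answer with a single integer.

6

phi separates as a function of p plus a function of q, so ∇phi=0 decouples.
∂phi/∂p = 60p(p - 2)(p - 1)(p + 4) = 0 at p ∈ {-4, 0, 1, 2}; ∂phi/∂q = -12(q - 2)(q - 1)(q + 2) = 0 at q ∈ {-2, 1, 2}.
The Hessian is diagonal: diag(phi_pp, phi_qq). Second derivatives: phi_pp(-4)=-7200, phi_pp(0)=480, phi_pp(1)=-300, phi_pp(2)=720; phi_qq(-2)=-144, phi_qq(1)=36, phi_qq(2)=-48.
Saddle points occur where the two diagonal entries have opposite signs: (-4, 1), (0, -2), (0, 2), (1, 1), (2, -2), (2, 2). Count: 6.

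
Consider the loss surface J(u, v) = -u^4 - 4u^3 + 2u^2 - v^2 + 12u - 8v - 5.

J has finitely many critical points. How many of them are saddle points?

1

J separates as a function of u plus a function of v, so ∇J=0 decouples.
∂J/∂u = -4(u - 1)(u + 1)(u + 3) = 0 at u ∈ {-3, -1, 1}; ∂J/∂v = -2(v + 4) = 0 at v ∈ {-4}.
The Hessian is diagonal: diag(J_uu, J_vv). Second derivatives: J_uu(-3)=-32, J_uu(-1)=16, J_uu(1)=-32; J_vv(-4)=-2.
Saddle points occur where the two diagonal entries have opposite signs: (-1, -4). Count: 1.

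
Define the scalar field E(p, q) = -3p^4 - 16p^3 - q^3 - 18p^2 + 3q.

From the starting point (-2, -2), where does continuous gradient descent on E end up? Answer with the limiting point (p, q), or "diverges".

E is separable, so gradient descent decouples: p follows -∂E/∂p, q follows -∂E/∂q.
∂E/∂p = -12p(p + 1)(p + 3); at p=-2 this is -24, so p increases.
∂E/∂q = -3(q - 1)(q + 1); at q=-2 this is -9, so q increases.
p converges to its nearest critical value -1 (a local min of the p-part); q converges to -1. The iterate converges to (-1, -1).

(-1, -1)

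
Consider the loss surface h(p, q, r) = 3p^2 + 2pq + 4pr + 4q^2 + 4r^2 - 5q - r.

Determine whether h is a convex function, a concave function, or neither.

h is quadratic, so its Hessian is the constant matrix H = [[6, 2, 4], [2, 8, 0], [4, 0, 8]].
Leading principal minors: 6, 44, 224.
All positive ⇒ H ≻ 0 ⇒ convex.

convex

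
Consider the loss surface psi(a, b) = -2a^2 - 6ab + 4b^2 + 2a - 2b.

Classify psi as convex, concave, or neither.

psi is quadratic, so its Hessian is the constant matrix H = [[-4, -6], [-6, 8]].
det(H) = -68, tr(H) = 4.
det(H) < 0, so H is indefinite: neither convex nor concave.

neither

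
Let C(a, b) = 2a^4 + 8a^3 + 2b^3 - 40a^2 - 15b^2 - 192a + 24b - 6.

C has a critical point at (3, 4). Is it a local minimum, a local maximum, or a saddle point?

local minimum

The mixed partial ∂²C/∂a∂b is 0, so the Hessian at any point is diag(C_aa, C_bb) = diag(8(3a^2 + 6a - 10), 6(2b - 5)).
At (3, 4): H = diag(280, 18).
Both eigenvalues are positive, so H is positive definite: a local minimum.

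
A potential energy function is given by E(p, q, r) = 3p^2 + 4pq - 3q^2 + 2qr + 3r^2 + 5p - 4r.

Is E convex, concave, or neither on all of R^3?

neither

E is quadratic, so its Hessian is the constant matrix H = [[6, 4, 0], [4, -6, 2], [0, 2, 6]].
Leading principal minors: 6, -52, -336.
Neither pattern holds ⇒ H is indefinite ⇒ neither convex nor concave.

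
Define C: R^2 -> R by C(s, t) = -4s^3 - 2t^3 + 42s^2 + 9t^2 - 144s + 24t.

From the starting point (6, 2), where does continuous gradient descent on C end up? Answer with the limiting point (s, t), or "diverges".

C is separable, so gradient descent decouples: s follows -∂C/∂s, t follows -∂C/∂t.
∂C/∂s = -12(s - 4)(s - 3); at s=6 this is -72, so s increases.
∂C/∂t = -6(t - 4)(t + 1); at t=2 this is 36, so t decreases.
The s-coordinate has no critical point in that direction and runs off to infinity.

diverges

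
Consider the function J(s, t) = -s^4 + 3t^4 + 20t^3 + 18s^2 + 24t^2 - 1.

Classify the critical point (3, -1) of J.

local maximum

The mixed partial ∂²J/∂s∂t is 0, so the Hessian at any point is diag(J_ss, J_tt) = diag(12(-s^2 + 3), 12(3t^2 + 10t + 4)).
At (3, -1): H = diag(-72, -36).
Both eigenvalues are negative, so H is negative definite: a local maximum.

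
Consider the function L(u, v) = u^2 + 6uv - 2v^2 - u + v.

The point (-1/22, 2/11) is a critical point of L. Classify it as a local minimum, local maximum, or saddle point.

The Hessian of L is constant: H = [[2, 6], [6, -4]].
det(H) = 2·(-4) − 6² = -44.
Since det(H) < 0, H is indefinite and the critical point is a saddle point.

saddle point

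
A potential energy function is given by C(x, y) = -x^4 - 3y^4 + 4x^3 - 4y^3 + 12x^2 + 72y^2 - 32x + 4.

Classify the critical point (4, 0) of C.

The mixed partial ∂²C/∂x∂y is 0, so the Hessian at any point is diag(C_xx, C_yy) = diag(12(-x^2 + 2x + 2), 12(-3y^2 - 2y + 12)).
At (4, 0): H = diag(-72, 144).
The eigenvalues have opposite signs, so H is indefinite: a saddle point.

saddle point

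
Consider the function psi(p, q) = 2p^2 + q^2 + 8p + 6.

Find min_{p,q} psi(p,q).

psi(p,q) separates as A(p) + B(q) + 6, so its minimum is min A + min B + 6.
A'(p) = 4p + 8 vanishes at p ∈ {-2}; B'(q) = 2q vanishes at q ∈ {0}.
Local minima of A (where A''>0): A(-2)=-8. Local minima of B: B(0)=0.
So the global minimum of psi is A(-2) + B(0) + 6 = -8 + 0 + 6 = -2, attained at (-2, 0).

-2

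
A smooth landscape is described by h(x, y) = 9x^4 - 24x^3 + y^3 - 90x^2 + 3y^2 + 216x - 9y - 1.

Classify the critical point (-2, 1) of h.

The mixed partial ∂²h/∂x∂y is 0, so the Hessian at any point is diag(h_xx, h_yy) = diag(36(3x^2 - 4x - 5), 6(y + 1)).
At (-2, 1): H = diag(540, 12).
Both eigenvalues are positive, so H is positive definite: a local minimum.

local minimum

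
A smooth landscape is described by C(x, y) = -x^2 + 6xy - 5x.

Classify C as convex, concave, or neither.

C is quadratic, so its Hessian is the constant matrix H = [[-2, 6], [6, 0]].
det(H) = -36, tr(H) = -2.
det(H) < 0, so H is indefinite: neither convex nor concave.

neither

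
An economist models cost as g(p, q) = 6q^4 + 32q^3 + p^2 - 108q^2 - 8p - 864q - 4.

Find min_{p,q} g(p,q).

g(p,q) separates as A(p) + B(q) − 4, so its minimum is min A + min B − 4.
A'(p) = 2p - 8 vanishes at p ∈ {4}; B'(q) = 24(q - 3)(q + 3)(q + 4) vanishes at q ∈ {-4, -3, 3}.
Local minima of A (where A''>0): A(4)=-16. Local minima of B: B(-4)=1216, B(3)=-2214.
So the global minimum of g is A(4) + B(3) − 4 = -16 − 2214 − 4 = -2234, attained at (4, 3).

-2234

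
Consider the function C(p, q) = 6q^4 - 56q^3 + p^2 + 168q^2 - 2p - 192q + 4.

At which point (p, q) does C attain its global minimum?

(1, 4)

C(p,q) separates as A(p) + B(q) + 4, so its minimum is min A + min B + 4.
A'(p) = 2p - 2 vanishes at p ∈ {1}; B'(q) = 24(q - 4)(q - 2)(q - 1) vanishes at q ∈ {1, 2, 4}.
Local minima of A (where A''>0): A(1)=-1. Local minima of B: B(1)=-74, B(4)=-128.
So the global minimum of C is A(1) + B(4) + 4 = -1 − 128 + 4 = -125, attained at (1, 4).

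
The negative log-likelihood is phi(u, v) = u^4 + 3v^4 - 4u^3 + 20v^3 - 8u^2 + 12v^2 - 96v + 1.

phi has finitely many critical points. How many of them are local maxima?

phi separates as a function of u plus a function of v, so ∇phi=0 decouples.
∂phi/∂u = 4u(u - 4)(u + 1) = 0 at u ∈ {-1, 0, 4}; ∂phi/∂v = 12(v - 1)(v + 2)(v + 4) = 0 at v ∈ {-4, -2, 1}.
The Hessian is diagonal: diag(phi_uu, phi_vv). Second derivatives: phi_uu(-1)=20, phi_uu(0)=-16, phi_uu(4)=80; phi_vv(-4)=120, phi_vv(-2)=-72, phi_vv(1)=180.
Local maxima occur where both diagonal entries negative: (0, -2). Count: 1.

1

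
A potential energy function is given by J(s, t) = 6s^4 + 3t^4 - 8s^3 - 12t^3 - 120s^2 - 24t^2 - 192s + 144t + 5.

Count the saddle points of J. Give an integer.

4

J separates as a function of s plus a function of t, so ∇J=0 decouples.
∂J/∂s = 24(s - 4)(s + 1)(s + 2) = 0 at s ∈ {-2, -1, 4}; ∂J/∂t = 12(t - 3)(t - 2)(t + 2) = 0 at t ∈ {-2, 2, 3}.
The Hessian is diagonal: diag(J_ss, J_tt). Second derivatives: J_ss(-2)=144, J_ss(-1)=-120, J_ss(4)=720; J_tt(-2)=240, J_tt(2)=-48, J_tt(3)=60.
Saddle points occur where the two diagonal entries have opposite signs: (-2, 2), (-1, -2), (-1, 3), (4, 2). Count: 4.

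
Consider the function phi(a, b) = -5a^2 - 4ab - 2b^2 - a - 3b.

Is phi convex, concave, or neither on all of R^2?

concave

phi is quadratic, so its Hessian is the constant matrix H = [[-10, -4], [-4, -4]].
det(H) = 24, tr(H) = -14.
det(H) > 0 and tr(H) < 0, so H is negative definite everywhere: concave.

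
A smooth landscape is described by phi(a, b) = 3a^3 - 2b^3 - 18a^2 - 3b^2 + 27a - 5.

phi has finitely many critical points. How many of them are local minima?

1

phi separates as a function of a plus a function of b, so ∇phi=0 decouples.
∂phi/∂a = 9(a - 3)(a - 1) = 0 at a ∈ {1, 3}; ∂phi/∂b = -6b(b + 1) = 0 at b ∈ {-1, 0}.
The Hessian is diagonal: diag(phi_aa, phi_bb). Second derivatives: phi_aa(1)=-18, phi_aa(3)=18; phi_bb(-1)=6, phi_bb(0)=-6.
Local minima occur where both diagonal entries positive: (3, -1). Count: 1.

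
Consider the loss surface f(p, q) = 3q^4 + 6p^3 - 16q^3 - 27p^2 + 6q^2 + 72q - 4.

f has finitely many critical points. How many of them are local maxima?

f separates as a function of p plus a function of q, so ∇f=0 decouples.
∂f/∂p = 18p(p - 3) = 0 at p ∈ {0, 3}; ∂f/∂q = 12(q - 3)(q - 2)(q + 1) = 0 at q ∈ {-1, 2, 3}.
The Hessian is diagonal: diag(f_pp, f_qq). Second derivatives: f_pp(0)=-54, f_pp(3)=54; f_qq(-1)=144, f_qq(2)=-36, f_qq(3)=48.
Local maxima occur where both diagonal entries negative: (0, 2). Count: 1.

1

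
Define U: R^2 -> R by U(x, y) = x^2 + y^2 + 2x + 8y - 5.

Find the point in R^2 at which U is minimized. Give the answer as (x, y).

U(x,y) separates as P(x) + Q(y) − 5, so its minimum is min P + min Q − 5.
P'(x) = 2x + 2 vanishes at x ∈ {-1}; Q'(y) = 2y + 8 vanishes at y ∈ {-4}.
Local minima of P (where P''>0): P(-1)=-1. Local minima of Q: Q(-4)=-16.
So the global minimum of U is P(-1) + Q(-4) − 5 = -1 − 16 − 5 = -22, attained at (-1, -4).

(-1, -4)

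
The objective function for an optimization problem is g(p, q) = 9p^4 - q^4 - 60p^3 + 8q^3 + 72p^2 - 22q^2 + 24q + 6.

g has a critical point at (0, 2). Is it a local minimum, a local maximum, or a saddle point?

local minimum

The mixed partial ∂²g/∂p∂q is 0, so the Hessian at any point is diag(g_pp, g_qq) = diag(36(3p^2 - 10p + 4), 4(-3q^2 + 12q - 11)).
At (0, 2): H = diag(144, 4).
Both eigenvalues are positive, so H is positive definite: a local minimum.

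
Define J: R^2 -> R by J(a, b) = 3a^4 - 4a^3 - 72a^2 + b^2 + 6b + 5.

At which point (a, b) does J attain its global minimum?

(4, -3)

J(a,b) separates as P(a) + Q(b) + 5, so its minimum is min P + min Q + 5.
P'(a) = 12a(a - 4)(a + 3) vanishes at a ∈ {-3, 0, 4}; Q'(b) = 2b + 6 vanishes at b ∈ {-3}.
Local minima of P (where P''>0): P(-3)=-297, P(4)=-640. Local minima of Q: Q(-3)=-9.
So the global minimum of J is P(4) + Q(-3) + 5 = -640 − 9 + 5 = -644, attained at (4, -3).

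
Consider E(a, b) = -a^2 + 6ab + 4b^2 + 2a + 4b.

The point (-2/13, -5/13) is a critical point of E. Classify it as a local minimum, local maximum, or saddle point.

The Hessian of E is constant: H = [[-2, 6], [6, 8]].
det(H) = (-2)·8 − 6² = -52.
Since det(H) < 0, H is indefinite and the critical point is a saddle point.

saddle point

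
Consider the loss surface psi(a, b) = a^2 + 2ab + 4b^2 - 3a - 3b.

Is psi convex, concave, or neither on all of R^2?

convex

psi is quadratic, so its Hessian is the constant matrix H = [[2, 2], [2, 8]].
det(H) = 12, tr(H) = 10.
det(H) > 0 and tr(H) > 0, so H is positive definite everywhere: convex.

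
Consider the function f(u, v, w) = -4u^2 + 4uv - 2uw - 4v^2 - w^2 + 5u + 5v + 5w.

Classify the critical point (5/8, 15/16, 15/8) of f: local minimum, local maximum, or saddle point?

The Hessian is constant: H = [[-8, 4, -2], [4, -8, 0], [-2, 0, -2]].
Leading principal minors: Δ₁ = -8, Δ₂ = 48, Δ₃ = -64.
The minors alternate sign starting negative (−, +, −), so H is negative definite: a local maximum.

local maximum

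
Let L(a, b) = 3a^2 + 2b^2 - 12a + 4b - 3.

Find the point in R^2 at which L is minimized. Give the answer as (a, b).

(2, -1)

L(a,b) separates as P(a) + Q(b) − 3, so its minimum is min P + min Q − 3.
P'(a) = 6a - 12 vanishes at a ∈ {2}; Q'(b) = 4b + 4 vanishes at b ∈ {-1}.
Local minima of P (where P''>0): P(2)=-12. Local minima of Q: Q(-1)=-2.
So the global minimum of L is P(2) + Q(-1) − 3 = -12 − 2 − 3 = -17, attained at (2, -1).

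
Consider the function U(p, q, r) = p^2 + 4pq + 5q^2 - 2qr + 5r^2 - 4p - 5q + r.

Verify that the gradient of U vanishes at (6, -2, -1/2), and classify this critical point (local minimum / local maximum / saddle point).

∇U = (2p + 4q - 4, 4p + 10q - 2r - 5, -2q + 10r + 1); substituting (6, -2, -1/2) gives ∇U = (0, 0, 0), so (6, -2, -1/2) is indeed a critical point.
The Hessian is constant: H = [[2, 4, 0], [4, 10, -2], [0, -2, 10]].
Leading principal minors: Δ₁ = 2, Δ₂ = 4, Δ₃ = 32.
All leading minors are positive, so H is positive definite: a local minimum.

local minimum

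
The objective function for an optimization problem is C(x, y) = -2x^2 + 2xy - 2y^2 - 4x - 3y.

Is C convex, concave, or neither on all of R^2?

concave

C is quadratic, so its Hessian is the constant matrix H = [[-4, 2], [2, -4]].
det(H) = 12, tr(H) = -8.
det(H) > 0 and tr(H) < 0, so H is negative definite everywhere: concave.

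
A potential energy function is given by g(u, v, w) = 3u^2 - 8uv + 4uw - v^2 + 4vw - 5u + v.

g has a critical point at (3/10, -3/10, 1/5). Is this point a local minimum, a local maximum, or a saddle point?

The Hessian is constant: H = [[6, -8, 4], [-8, -2, 4], [4, 4, 0]].
Leading principal minors: Δ₁ = 6, Δ₂ = -76, Δ₃ = -320.
The minors fit neither the all-positive nor the alternating-sign pattern, so H is indefinite: a saddle point.

saddle point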